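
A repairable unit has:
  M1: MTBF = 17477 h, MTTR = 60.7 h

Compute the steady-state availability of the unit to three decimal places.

0.997

A(M1) = MTBF/(MTBF+MTTR) = 17477/(17477+60.7) = 0.997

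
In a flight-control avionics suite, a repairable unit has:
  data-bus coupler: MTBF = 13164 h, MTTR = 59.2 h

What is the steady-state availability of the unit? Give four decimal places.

A(data-bus coupler) = MTBF/(MTBF+MTTR) = 13164/(13164+59.2) = 0.9955

0.9955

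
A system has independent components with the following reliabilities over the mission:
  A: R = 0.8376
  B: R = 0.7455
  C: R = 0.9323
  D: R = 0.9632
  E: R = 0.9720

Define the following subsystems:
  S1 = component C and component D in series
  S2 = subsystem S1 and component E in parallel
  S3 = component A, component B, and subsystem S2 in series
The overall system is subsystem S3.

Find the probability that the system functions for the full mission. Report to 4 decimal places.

Series (C and D): 0.932300 × 0.963200 = 0.897991
Parallel ([0.897991] and E): 1 − (1 − 0.897991)(1 − 0.972000) = 0.997144
Series (A, B, and [0.997144]): 0.837600 × 0.745500 × 0.997144 = 0.6226

0.6226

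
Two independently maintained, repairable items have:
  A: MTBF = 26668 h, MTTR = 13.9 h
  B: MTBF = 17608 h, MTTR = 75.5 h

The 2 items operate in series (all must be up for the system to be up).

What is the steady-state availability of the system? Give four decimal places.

0.9952

A(A) = MTBF/(MTBF+MTTR) = 26668/(26668+13.9) = 0.999479
A(B) = MTBF/(MTBF+MTTR) = 17608/(17608+75.5) = 0.995730
Series availability: 0.999479 × 0.995730 = 0.9952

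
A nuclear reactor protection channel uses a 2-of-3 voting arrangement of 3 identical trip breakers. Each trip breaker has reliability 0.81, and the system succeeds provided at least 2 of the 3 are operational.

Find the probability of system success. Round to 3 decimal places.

0.905

R = Σ_{i=2}^{3} C(3,i) p^i (1−p)^{3−i} with p = 0.81
C(3,2)·0.81^2·0.19^1 = 0.37398
C(3,3)·0.81^3·0.19^0 = 0.53144
Sum = 0.905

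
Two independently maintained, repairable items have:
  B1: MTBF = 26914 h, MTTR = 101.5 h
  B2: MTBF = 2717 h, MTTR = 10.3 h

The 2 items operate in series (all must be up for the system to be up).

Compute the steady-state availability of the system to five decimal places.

0.99248

A(B1) = MTBF/(MTBF+MTTR) = 26914/(26914+101.5) = 0.996243
A(B2) = MTBF/(MTBF+MTTR) = 2717/(2717+10.3) = 0.996223
Series availability: 0.996243 × 0.996223 = 0.99248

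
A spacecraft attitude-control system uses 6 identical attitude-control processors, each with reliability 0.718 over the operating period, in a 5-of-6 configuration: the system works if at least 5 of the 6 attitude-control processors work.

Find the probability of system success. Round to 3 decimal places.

R = Σ_{i=5}^{6} C(6,i) p^i (1−p)^{6−i} with p = 0.718
C(6,5)·0.718^5·0.282^1 = 0.32287
C(6,6)·0.718^6·0.282^0 = 0.13701
Sum = 0.460

0.460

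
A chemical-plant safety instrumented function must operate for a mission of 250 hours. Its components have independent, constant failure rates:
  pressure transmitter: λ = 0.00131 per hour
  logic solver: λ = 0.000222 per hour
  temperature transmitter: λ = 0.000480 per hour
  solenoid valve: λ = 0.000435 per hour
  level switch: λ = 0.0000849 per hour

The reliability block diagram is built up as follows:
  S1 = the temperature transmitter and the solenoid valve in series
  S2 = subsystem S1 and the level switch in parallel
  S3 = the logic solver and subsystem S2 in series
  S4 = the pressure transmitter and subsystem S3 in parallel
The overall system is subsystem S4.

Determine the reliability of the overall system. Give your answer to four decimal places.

R(pressure transmitter) = exp(−0.00131 × 250) = 0.720723
R(logic solver) = exp(−0.000222 × 250) = 0.946012
R(temperature transmitter) = exp(−0.000480 × 250) = 0.886920
R(solenoid valve) = exp(−0.000435 × 250) = 0.896955
R(level switch) = exp(−0.0000849 × 250) = 0.978999
Series (temperature transmitter and solenoid valve): 0.886920 × 0.896955 = 0.795527
Parallel ([0.795527] and level switch): 1 − (1 − 0.795527)(1 − 0.978999) = 0.995706
Series (logic solver and [0.995706]): 0.946012 × 0.995706 = 0.941950
Parallel (pressure transmitter and [0.941950]): 1 − (1 − 0.720723)(1 − 0.941950) = 0.9838

0.9838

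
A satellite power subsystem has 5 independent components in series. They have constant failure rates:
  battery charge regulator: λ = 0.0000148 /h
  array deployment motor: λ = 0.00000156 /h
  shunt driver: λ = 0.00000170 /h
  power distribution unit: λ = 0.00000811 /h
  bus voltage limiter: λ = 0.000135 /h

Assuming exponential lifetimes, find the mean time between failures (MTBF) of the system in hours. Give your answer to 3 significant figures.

6200

Series of exponential components: λ_sys = Σ λ_i
λ_sys = 0.0000148 + 0.00000156 + 0.00000170 + 0.00000811 + 0.000135 = 1.6117e-04 /h
MTBF = 1 / λ_sys = 6200 h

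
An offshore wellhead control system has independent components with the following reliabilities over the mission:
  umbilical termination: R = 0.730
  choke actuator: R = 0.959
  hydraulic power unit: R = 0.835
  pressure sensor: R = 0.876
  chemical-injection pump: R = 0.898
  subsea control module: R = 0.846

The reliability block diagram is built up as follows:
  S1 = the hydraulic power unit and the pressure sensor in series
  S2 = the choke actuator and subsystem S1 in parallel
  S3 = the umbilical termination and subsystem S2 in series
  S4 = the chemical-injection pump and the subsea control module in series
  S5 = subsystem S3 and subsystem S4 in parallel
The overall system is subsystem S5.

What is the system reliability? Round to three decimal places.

Series (hydraulic power unit and pressure sensor): 0.83500 × 0.87600 = 0.73146
Parallel (choke actuator and [0.73146]): 1 − (1 − 0.95900)(1 − 0.73146) = 0.98899
Series (umbilical termination and [0.98899]): 0.73000 × 0.98899 = 0.72196
Series (chemical-injection pump and subsea control module): 0.89800 × 0.84600 = 0.75971
Parallel ([0.72196] and [0.75971]): 1 − (1 − 0.72196)(1 − 0.75971) = 0.933

0.933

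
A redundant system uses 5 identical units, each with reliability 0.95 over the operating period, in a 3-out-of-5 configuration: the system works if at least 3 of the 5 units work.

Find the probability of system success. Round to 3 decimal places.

0.999

R = Σ_{i=3}^{5} C(5,i) p^i (1−p)^{5−i} with p = 0.95
C(5,3)·0.95^3·0.05^2 = 0.02143
C(5,4)·0.95^4·0.05^1 = 0.20363
C(5,5)·0.95^5·0.05^0 = 0.77378
Sum = 0.999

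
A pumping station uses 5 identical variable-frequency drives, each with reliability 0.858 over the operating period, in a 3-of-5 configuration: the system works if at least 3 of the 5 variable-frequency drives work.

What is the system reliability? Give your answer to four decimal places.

R = Σ_{i=3}^{5} C(5,i) p^i (1−p)^{5−i} with p = 0.858
C(5,3)·0.858^3·0.142^2 = 0.127362
C(5,4)·0.858^4·0.142^1 = 0.384776
C(5,5)·0.858^5·0.142^0 = 0.464982
Sum = 0.9771

0.9771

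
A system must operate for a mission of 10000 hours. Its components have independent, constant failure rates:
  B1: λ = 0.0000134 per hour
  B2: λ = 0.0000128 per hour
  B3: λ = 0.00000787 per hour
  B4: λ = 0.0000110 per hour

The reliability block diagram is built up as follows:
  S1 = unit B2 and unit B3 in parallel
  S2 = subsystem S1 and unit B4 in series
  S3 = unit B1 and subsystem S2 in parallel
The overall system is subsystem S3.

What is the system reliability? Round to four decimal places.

R(B1) = exp(−0.0000134 × 10000) = 0.874590
R(B2) = exp(−0.0000128 × 10000) = 0.879853
R(B3) = exp(−0.00000787 × 10000) = 0.924317
R(B4) = exp(−0.0000110 × 10000) = 0.895834
Parallel (B2 and B3): 1 − (1 − 0.879853)(1 − 0.924317) = 0.990907
Series ([0.990907] and B4): 0.990907 × 0.895834 = 0.887688
Parallel (B1 and [0.887688]): 1 − (1 − 0.874590)(1 − 0.887688) = 0.9859

0.9859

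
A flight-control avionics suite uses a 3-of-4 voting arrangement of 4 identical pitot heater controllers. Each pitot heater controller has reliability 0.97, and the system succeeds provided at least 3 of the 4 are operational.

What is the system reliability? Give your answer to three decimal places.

0.995

R = Σ_{i=3}^{4} C(4,i) p^i (1−p)^{4−i} with p = 0.97
C(4,3)·0.97^3·0.03^1 = 0.10952
C(4,4)·0.97^4·0.03^0 = 0.88529
Sum = 0.995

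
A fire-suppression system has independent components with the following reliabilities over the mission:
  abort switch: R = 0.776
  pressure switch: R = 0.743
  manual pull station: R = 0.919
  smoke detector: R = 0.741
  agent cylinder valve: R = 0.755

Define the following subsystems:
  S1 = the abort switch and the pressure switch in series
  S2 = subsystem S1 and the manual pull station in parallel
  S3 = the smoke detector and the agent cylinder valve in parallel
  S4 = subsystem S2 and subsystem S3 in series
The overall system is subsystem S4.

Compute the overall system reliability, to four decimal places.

Series (abort switch and pressure switch): 0.776000 × 0.743000 = 0.576568
Parallel ([0.576568] and manual pull station): 1 − (1 − 0.576568)(1 − 0.919000) = 0.965702
Parallel (smoke detector and agent cylinder valve): 1 − (1 − 0.741000)(1 − 0.755000) = 0.936545
Series ([0.965702] and [0.936545]): 0.965702 × 0.936545 = 0.9044

0.9044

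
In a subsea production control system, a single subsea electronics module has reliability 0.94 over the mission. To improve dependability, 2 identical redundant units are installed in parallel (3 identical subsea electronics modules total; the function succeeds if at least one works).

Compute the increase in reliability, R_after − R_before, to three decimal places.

R_before = 0.94
R_after = 1 − (1 − 0.94)^3 = 1.000
ΔR = 1.000 − 0.94 = 0.060

0.060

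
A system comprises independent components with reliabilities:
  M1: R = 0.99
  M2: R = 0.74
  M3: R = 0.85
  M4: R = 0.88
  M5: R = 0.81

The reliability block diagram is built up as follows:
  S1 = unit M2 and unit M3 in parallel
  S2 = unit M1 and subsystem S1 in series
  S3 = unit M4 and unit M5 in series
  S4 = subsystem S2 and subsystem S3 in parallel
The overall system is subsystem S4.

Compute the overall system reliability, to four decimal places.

Parallel (M2 and M3): 1 − (1 − 0.740000)(1 − 0.850000) = 0.961000
Series (M1 and [0.961000]): 0.990000 × 0.961000 = 0.951390
Series (M4 and M5): 0.880000 × 0.810000 = 0.712800
Parallel ([0.951390] and [0.712800]): 1 − (1 − 0.951390)(1 − 0.712800) = 0.9860

0.9860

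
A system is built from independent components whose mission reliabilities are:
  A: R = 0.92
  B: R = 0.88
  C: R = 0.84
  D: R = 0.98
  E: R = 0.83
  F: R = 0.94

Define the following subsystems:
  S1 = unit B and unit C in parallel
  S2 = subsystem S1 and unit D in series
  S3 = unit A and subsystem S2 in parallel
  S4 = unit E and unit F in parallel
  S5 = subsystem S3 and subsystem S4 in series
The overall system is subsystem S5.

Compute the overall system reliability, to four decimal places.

Parallel (B and C): 1 − (1 − 0.880000)(1 − 0.840000) = 0.980800
Series ([0.980800] and D): 0.980800 × 0.980000 = 0.961184
Parallel (A and [0.961184]): 1 − (1 − 0.920000)(1 − 0.961184) = 0.996895
Parallel (E and F): 1 − (1 − 0.830000)(1 − 0.940000) = 0.989800
Series ([0.996895] and [0.989800]): 0.996895 × 0.989800 = 0.9867

0.9867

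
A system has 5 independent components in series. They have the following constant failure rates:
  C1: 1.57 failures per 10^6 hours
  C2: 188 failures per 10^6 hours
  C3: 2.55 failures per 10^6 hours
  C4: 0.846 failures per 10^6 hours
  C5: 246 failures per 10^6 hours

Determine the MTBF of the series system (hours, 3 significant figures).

2280

Series of exponential components: λ_sys = Σ λ_i
λ_sys = 0.00000157 + 0.000188 + 0.00000255 + 0.000000846 + 0.000246 = 4.3897e-04 /h
MTBF = 1 / λ_sys = 2280 h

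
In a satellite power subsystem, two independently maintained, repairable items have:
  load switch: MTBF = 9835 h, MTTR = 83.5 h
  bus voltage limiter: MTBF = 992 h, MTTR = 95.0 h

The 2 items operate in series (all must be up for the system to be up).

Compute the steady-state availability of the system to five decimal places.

A(load switch) = MTBF/(MTBF+MTTR) = 9835/(9835+83.5) = 0.991581
A(bus voltage limiter) = MTBF/(MTBF+MTTR) = 992/(992+95.0) = 0.912603
Series availability: 0.991581 × 0.912603 = 0.90492

0.90492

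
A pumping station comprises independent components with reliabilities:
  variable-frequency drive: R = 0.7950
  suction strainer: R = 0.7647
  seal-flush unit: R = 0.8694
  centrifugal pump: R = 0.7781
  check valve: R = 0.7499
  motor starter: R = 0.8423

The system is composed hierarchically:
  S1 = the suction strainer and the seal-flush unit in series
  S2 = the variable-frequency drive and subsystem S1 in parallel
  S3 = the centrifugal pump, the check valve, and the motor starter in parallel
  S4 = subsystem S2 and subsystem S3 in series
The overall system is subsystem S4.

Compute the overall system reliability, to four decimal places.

0.9231

Series (suction strainer and seal-flush unit): 0.764700 × 0.869400 = 0.664830
Parallel (variable-frequency drive and [0.664830]): 1 − (1 − 0.795000)(1 − 0.664830) = 0.931290
Parallel (centrifugal pump, check valve, and motor starter): 1 − (1 − 0.778100)(1 − 0.749900)(1 − 0.842300) = 0.991248
Series ([0.931290] and [0.991248]): 0.931290 × 0.991248 = 0.9231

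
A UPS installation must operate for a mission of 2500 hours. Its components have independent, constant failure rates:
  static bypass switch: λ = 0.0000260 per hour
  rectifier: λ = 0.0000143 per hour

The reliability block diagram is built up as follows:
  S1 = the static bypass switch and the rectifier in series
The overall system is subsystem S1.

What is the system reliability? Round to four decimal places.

0.9042

R(static bypass switch) = exp(−0.0000260 × 2500) = 0.937067
R(rectifier) = exp(−0.0000143 × 2500) = 0.964881
Series (static bypass switch and rectifier): 0.937067 × 0.964881 = 0.9042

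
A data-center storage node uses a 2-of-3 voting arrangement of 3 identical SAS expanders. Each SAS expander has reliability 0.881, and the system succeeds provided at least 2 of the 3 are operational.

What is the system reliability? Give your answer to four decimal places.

R = Σ_{i=2}^{3} C(3,i) p^i (1−p)^{3−i} with p = 0.881
C(3,2)·0.881^2·0.119^1 = 0.277089
C(3,3)·0.881^3·0.119^0 = 0.683798
Sum = 0.9609

0.9609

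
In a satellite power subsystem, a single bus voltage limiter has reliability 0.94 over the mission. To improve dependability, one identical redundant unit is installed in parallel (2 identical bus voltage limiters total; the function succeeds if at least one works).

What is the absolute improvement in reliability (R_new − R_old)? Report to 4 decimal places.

R_before = 0.94
R_after = 1 − (1 − 0.94)^2 = 0.9964
ΔR = 0.9964 − 0.94 = 0.0564

0.0564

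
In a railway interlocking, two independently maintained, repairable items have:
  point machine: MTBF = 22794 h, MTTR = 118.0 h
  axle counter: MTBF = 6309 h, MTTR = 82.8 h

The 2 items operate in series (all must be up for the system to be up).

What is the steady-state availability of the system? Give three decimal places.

0.982

A(point machine) = MTBF/(MTBF+MTTR) = 22794/(22794+118.0) = 0.994850
A(axle counter) = MTBF/(MTBF+MTTR) = 6309/(6309+82.8) = 0.987046
Series availability: 0.994850 × 0.987046 = 0.982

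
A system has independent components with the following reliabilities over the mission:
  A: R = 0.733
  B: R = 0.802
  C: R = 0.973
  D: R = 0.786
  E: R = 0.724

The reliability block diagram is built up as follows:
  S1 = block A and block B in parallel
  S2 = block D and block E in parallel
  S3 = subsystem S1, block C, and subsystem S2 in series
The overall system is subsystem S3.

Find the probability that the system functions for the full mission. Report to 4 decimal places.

Parallel (A and B): 1 − (1 − 0.733000)(1 − 0.802000) = 0.947134
Parallel (D and E): 1 − (1 − 0.786000)(1 − 0.724000) = 0.940936
Series ([0.947134], C, and [0.940936]): 0.947134 × 0.973000 × 0.940936 = 0.8671

0.8671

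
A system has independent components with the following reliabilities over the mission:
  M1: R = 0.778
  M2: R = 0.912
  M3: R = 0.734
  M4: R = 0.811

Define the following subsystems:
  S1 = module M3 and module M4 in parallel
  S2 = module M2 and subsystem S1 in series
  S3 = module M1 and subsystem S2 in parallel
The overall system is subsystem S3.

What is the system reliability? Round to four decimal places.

Parallel (M3 and M4): 1 − (1 − 0.734000)(1 − 0.811000) = 0.949726
Series (M2 and [0.949726]): 0.912000 × 0.949726 = 0.866150
Parallel (M1 and [0.866150]): 1 − (1 − 0.778000)(1 − 0.866150) = 0.9703

0.9703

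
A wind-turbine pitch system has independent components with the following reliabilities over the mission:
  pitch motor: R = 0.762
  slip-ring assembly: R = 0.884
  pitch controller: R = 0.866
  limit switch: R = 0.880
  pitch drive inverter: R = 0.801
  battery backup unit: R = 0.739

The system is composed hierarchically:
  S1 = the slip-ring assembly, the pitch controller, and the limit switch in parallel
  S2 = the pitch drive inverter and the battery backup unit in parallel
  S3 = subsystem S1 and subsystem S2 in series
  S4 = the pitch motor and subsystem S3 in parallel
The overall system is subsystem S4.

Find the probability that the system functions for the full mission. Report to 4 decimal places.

Parallel (slip-ring assembly, pitch controller, and limit switch): 1 − (1 − 0.884000)(1 − 0.866000)(1 − 0.880000) = 0.998135
Parallel (pitch drive inverter and battery backup unit): 1 − (1 − 0.801000)(1 − 0.739000) = 0.948061
Series ([0.998135] and [0.948061]): 0.998135 × 0.948061 = 0.946293
Parallel (pitch motor and [0.946293]): 1 − (1 − 0.762000)(1 − 0.946293) = 0.9872

0.9872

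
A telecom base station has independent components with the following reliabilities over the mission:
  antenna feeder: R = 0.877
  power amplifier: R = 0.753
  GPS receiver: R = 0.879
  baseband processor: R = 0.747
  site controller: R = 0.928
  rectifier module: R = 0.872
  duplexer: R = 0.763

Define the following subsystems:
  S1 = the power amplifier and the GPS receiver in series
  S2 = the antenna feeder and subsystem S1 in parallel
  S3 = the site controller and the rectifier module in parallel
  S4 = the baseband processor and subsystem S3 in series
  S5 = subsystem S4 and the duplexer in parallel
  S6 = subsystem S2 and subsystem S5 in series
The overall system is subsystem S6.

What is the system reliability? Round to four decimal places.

0.8994

Series (power amplifier and GPS receiver): 0.753000 × 0.879000 = 0.661887
Parallel (antenna feeder and [0.661887]): 1 − (1 − 0.877000)(1 − 0.661887) = 0.958412
Parallel (site controller and rectifier module): 1 − (1 − 0.928000)(1 − 0.872000) = 0.990784
Series (baseband processor and [0.990784]): 0.747000 × 0.990784 = 0.740116
Parallel ([0.740116] and duplexer): 1 − (1 − 0.740116)(1 − 0.763000) = 0.938407
Series ([0.958412] and [0.938407]): 0.958412 × 0.938407 = 0.8994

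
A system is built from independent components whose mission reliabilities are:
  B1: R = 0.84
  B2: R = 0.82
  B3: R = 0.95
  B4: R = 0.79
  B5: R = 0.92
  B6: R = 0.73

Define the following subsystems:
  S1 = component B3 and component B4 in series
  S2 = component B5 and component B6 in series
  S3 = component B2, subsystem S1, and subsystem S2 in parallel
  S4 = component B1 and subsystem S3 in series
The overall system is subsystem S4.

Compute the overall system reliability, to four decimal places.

0.8276

Series (B3 and B4): 0.950000 × 0.790000 = 0.750500
Series (B5 and B6): 0.920000 × 0.730000 = 0.671600
Parallel (B2, [0.750500], and [0.671600]): 1 − (1 − 0.820000)(1 − 0.750500)(1 − 0.671600) = 0.985252
Series (B1 and [0.985252]): 0.840000 × 0.985252 = 0.8276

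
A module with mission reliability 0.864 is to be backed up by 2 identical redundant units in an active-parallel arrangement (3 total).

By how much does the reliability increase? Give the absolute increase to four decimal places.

R_before = 0.864
R_after = 1 − (1 − 0.864)^3 = 0.9975
ΔR = 0.9975 − 0.864 = 0.1335

0.1335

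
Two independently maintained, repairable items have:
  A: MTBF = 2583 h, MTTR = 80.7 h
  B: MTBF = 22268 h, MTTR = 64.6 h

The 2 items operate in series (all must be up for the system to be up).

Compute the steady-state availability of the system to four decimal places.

0.9669

A(A) = MTBF/(MTBF+MTTR) = 2583/(2583+80.7) = 0.969704
A(B) = MTBF/(MTBF+MTTR) = 22268/(22268+64.6) = 0.997107
Series availability: 0.969704 × 0.997107 = 0.9669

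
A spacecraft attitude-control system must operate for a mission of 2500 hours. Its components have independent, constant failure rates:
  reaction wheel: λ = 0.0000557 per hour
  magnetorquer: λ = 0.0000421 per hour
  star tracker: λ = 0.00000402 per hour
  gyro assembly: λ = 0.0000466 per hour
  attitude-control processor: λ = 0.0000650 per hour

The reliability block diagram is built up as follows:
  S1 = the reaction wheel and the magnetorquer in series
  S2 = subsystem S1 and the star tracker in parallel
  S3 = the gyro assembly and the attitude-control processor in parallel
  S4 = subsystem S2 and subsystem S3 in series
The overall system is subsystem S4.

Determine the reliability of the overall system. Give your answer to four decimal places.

R(reaction wheel) = exp(−0.0000557 × 2500) = 0.870010
R(magnetorquer) = exp(−0.0000421 × 2500) = 0.900099
R(star tracker) = exp(−0.00000402 × 2500) = 0.990000
R(gyro assembly) = exp(−0.0000466 × 2500) = 0.890030
R(attitude-control processor) = exp(−0.0000650 × 2500) = 0.850016
Series (reaction wheel and magnetorquer): 0.870010 × 0.900099 = 0.783095
Parallel ([0.783095] and star tracker): 1 − (1 − 0.783095)(1 − 0.990000) = 0.997831
Parallel (gyro assembly and attitude-control processor): 1 − (1 − 0.890030)(1 − 0.850016) = 0.983506
Series ([0.997831] and [0.983506]): 0.997831 × 0.983506 = 0.9814

0.9814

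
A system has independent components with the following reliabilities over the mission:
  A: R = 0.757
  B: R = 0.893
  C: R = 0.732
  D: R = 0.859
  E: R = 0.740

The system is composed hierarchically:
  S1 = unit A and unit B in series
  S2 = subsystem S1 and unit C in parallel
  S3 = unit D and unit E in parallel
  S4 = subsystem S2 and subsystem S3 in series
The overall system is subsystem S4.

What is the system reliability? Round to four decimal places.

0.8797

Series (A and B): 0.757000 × 0.893000 = 0.676001
Parallel ([0.676001] and C): 1 − (1 − 0.676001)(1 − 0.732000) = 0.913168
Parallel (D and E): 1 − (1 − 0.859000)(1 − 0.740000) = 0.963340
Series ([0.913168] and [0.963340]): 0.913168 × 0.963340 = 0.8797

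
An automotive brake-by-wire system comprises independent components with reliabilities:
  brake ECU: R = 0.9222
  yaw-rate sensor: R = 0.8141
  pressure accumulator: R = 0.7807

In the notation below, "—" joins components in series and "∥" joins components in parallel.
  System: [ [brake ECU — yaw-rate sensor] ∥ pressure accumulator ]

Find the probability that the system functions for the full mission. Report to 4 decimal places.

Series (brake ECU and yaw-rate sensor): 0.922200 × 0.814100 = 0.750763
Parallel ([0.750763] and pressure accumulator): 1 − (1 − 0.750763)(1 − 0.780700) = 0.9453

0.9453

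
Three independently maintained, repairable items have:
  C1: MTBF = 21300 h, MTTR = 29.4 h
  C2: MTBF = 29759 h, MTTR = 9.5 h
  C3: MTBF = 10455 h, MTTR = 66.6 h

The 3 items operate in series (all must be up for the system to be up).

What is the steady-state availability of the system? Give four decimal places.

0.9920

A(C1) = MTBF/(MTBF+MTTR) = 21300/(21300+29.4) = 0.998622
A(C2) = MTBF/(MTBF+MTTR) = 29759/(29759+9.5) = 0.999681
A(C3) = MTBF/(MTBF+MTTR) = 10455/(10455+66.6) = 0.993670
Series availability: 0.998622 × 0.999681 × 0.993670 = 0.9920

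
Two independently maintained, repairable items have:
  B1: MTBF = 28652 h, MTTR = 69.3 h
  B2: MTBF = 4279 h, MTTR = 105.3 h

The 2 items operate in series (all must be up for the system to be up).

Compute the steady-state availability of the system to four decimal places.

0.9736

A(B1) = MTBF/(MTBF+MTTR) = 28652/(28652+69.3) = 0.997587
A(B2) = MTBF/(MTBF+MTTR) = 4279/(4279+105.3) = 0.975982
Series availability: 0.997587 × 0.975982 = 0.9736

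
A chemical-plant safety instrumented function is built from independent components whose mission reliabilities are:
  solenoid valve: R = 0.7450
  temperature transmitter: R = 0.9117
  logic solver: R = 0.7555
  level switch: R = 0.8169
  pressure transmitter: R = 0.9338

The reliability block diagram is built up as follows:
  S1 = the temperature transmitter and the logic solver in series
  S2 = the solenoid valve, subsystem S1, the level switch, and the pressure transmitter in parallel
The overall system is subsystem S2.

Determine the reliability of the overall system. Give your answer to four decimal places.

0.9990

Series (temperature transmitter and logic solver): 0.911700 × 0.755500 = 0.688789
Parallel (solenoid valve, [0.688789], level switch, and pressure transmitter): 1 − (1 − 0.745000)(1 − 0.688789)(1 − 0.816900)(1 − 0.933800) = 0.9990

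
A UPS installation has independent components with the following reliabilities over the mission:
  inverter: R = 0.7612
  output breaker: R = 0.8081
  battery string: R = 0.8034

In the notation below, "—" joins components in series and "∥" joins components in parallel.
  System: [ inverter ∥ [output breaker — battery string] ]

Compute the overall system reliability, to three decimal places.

Series (output breaker and battery string): 0.80810 × 0.80340 = 0.64923
Parallel (inverter and [0.64923]): 1 − (1 − 0.76120)(1 − 0.64923) = 0.916

0.916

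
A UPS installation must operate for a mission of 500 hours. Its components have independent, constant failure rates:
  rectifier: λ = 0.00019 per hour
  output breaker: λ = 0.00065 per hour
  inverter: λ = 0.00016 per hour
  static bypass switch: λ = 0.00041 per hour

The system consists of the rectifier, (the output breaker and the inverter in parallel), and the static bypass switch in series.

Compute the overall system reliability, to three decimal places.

0.725

R(rectifier) = exp(−0.00019 × 500) = 0.90937
R(output breaker) = exp(−0.00065 × 500) = 0.72253
R(inverter) = exp(−0.00016 × 500) = 0.92312
R(static bypass switch) = exp(−0.00041 × 500) = 0.81465
Parallel (output breaker and inverter): 1 − (1 − 0.72253)(1 − 0.92312) = 0.97867
Series (rectifier, [0.97867], and static bypass switch): 0.90937 × 0.97867 × 0.81465 = 0.725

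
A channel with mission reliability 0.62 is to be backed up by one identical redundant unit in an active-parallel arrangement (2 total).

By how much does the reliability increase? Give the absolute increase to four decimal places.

0.2356

R_before = 0.62
R_after = 1 − (1 − 0.62)^2 = 0.8556
ΔR = 0.8556 − 0.62 = 0.2356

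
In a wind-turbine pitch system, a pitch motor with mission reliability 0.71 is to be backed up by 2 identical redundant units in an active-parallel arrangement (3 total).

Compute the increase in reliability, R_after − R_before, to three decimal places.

R_before = 0.71
R_after = 1 − (1 − 0.71)^3 = 0.976
ΔR = 0.976 − 0.71 = 0.266

0.266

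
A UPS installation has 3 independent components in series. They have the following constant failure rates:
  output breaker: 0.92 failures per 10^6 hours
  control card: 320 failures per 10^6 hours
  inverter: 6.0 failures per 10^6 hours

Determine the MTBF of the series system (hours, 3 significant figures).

3060

Series of exponential components: λ_sys = Σ λ_i
λ_sys = 0.00000092 + 0.00032 + 0.0000060 = 3.2692e-04 /h
MTBF = 1 / λ_sys = 3060 h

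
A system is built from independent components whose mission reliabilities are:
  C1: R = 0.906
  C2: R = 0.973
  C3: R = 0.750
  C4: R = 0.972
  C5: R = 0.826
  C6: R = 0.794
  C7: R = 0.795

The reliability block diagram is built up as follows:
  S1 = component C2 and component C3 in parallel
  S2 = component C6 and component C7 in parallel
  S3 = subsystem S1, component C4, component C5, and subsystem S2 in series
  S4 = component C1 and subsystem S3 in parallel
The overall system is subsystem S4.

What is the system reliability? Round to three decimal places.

Parallel (C2 and C3): 1 − (1 − 0.97300)(1 − 0.75000) = 0.99325
Parallel (C6 and C7): 1 − (1 − 0.79400)(1 − 0.79500) = 0.95777
Series ([0.99325], C4, C5, and [0.95777]): 0.99325 × 0.97200 × 0.82600 × 0.95777 = 0.76378
Parallel (C1 and [0.76378]): 1 − (1 − 0.90600)(1 − 0.76378) = 0.978

0.978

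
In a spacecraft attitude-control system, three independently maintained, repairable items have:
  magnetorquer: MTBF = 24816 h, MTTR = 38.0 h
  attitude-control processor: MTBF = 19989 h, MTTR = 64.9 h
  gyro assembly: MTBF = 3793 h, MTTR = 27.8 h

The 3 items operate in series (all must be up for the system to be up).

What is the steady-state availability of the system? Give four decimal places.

0.9880

A(magnetorquer) = MTBF/(MTBF+MTTR) = 24816/(24816+38.0) = 0.998471
A(attitude-control processor) = MTBF/(MTBF+MTTR) = 19989/(19989+64.9) = 0.996764
A(gyro assembly) = MTBF/(MTBF+MTTR) = 3793/(3793+27.8) = 0.992724
Series availability: 0.998471 × 0.996764 × 0.992724 = 0.9880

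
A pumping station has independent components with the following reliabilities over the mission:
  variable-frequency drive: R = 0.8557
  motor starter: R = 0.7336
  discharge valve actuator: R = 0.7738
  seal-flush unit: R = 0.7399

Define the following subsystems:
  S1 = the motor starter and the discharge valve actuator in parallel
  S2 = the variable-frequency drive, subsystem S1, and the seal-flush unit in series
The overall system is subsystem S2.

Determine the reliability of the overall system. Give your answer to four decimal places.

0.5950

Parallel (motor starter and discharge valve actuator): 1 − (1 − 0.733600)(1 − 0.773800) = 0.939740
Series (variable-frequency drive, [0.939740], and seal-flush unit): 0.855700 × 0.939740 × 0.739900 = 0.5950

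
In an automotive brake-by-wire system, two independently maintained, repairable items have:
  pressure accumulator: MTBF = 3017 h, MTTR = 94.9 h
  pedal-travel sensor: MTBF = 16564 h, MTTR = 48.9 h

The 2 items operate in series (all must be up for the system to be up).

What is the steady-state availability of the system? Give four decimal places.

0.9667

A(pressure accumulator) = MTBF/(MTBF+MTTR) = 3017/(3017+94.9) = 0.969504
A(pedal-travel sensor) = MTBF/(MTBF+MTTR) = 16564/(16564+48.9) = 0.997057
Series availability: 0.969504 × 0.997057 = 0.9667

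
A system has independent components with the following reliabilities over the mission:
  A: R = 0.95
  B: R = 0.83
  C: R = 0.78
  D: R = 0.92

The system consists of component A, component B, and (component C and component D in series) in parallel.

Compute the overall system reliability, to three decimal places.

Series (C and D): 0.78000 × 0.92000 = 0.71760
Parallel (A, B, and [0.71760]): 1 − (1 − 0.95000)(1 − 0.83000)(1 − 0.71760) = 0.998

0.998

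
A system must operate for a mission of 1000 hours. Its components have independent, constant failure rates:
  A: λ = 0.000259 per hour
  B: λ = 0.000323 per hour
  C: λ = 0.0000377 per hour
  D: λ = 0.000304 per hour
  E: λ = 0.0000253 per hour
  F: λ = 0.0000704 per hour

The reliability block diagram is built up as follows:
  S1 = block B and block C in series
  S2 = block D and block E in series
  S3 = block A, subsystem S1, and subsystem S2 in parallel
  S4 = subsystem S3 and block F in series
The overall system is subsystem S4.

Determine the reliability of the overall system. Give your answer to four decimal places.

0.9140

R(A) = exp(−0.000259 × 1000) = 0.771823
R(B) = exp(−0.000323 × 1000) = 0.723974
R(C) = exp(−0.0000377 × 1000) = 0.963002
R(D) = exp(−0.000304 × 1000) = 0.737861
R(E) = exp(−0.0000253 × 1000) = 0.975017
R(F) = exp(−0.0000704 × 1000) = 0.932021
Series (B and C): 0.723974 × 0.963002 = 0.697188
Series (D and E): 0.737861 × 0.975017 = 0.719427
Parallel (A, [0.697188], and [0.719427]): 1 − (1 − 0.771823)(1 − 0.697188)(1 − 0.719427) = 0.980614
Series ([0.980614] and F): 0.980614 × 0.932021 = 0.9140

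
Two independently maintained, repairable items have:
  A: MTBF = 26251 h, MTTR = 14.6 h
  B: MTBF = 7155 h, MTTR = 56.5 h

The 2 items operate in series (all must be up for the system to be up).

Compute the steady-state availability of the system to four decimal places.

0.9916

A(A) = MTBF/(MTBF+MTTR) = 26251/(26251+14.6) = 0.999444
A(B) = MTBF/(MTBF+MTTR) = 7155/(7155+56.5) = 0.992165
Series availability: 0.999444 × 0.992165 = 0.9916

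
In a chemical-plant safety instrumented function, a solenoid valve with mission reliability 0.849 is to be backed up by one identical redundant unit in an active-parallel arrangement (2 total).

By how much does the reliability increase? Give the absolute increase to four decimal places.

0.1282

R_before = 0.849
R_after = 1 − (1 − 0.849)^2 = 0.9772
ΔR = 0.9772 − 0.849 = 0.1282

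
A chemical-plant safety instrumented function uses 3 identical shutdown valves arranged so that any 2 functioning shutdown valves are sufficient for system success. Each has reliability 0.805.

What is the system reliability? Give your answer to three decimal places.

R = Σ_{i=2}^{3} C(3,i) p^i (1−p)^{3−i} with p = 0.805
C(3,2)·0.805^2·0.195^1 = 0.37909
C(3,3)·0.805^3·0.195^0 = 0.52166
Sum = 0.901

0.901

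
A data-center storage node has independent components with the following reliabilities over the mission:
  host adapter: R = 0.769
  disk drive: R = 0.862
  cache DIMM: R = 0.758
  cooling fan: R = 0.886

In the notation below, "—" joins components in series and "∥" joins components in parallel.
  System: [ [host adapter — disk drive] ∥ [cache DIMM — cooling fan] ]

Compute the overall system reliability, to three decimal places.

0.889

Series (host adapter and disk drive): 0.76900 × 0.86200 = 0.66288
Series (cache DIMM and cooling fan): 0.75800 × 0.88600 = 0.67159
Parallel ([0.66288] and [0.67159]): 1 − (1 − 0.66288)(1 − 0.67159) = 0.889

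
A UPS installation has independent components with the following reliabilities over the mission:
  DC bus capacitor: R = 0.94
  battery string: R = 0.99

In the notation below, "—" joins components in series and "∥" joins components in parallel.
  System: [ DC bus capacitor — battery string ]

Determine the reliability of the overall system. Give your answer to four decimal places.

0.9306

Series (DC bus capacitor and battery string): 0.940000 × 0.990000 = 0.9306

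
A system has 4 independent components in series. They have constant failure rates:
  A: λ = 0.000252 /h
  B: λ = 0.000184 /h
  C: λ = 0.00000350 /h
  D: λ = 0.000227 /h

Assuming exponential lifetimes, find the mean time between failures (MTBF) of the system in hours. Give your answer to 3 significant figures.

1500

Series of exponential components: λ_sys = Σ λ_i
λ_sys = 0.000252 + 0.000184 + 0.00000350 + 0.000227 = 6.6650e-04 /h
MTBF = 1 / λ_sys = 1500 h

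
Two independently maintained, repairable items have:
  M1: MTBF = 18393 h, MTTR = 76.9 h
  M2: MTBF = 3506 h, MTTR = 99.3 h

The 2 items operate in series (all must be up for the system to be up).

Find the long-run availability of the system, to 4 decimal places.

A(M1) = MTBF/(MTBF+MTTR) = 18393/(18393+76.9) = 0.995836
A(M2) = MTBF/(MTBF+MTTR) = 3506/(3506+99.3) = 0.972457
Series availability: 0.995836 × 0.972457 = 0.9684

0.9684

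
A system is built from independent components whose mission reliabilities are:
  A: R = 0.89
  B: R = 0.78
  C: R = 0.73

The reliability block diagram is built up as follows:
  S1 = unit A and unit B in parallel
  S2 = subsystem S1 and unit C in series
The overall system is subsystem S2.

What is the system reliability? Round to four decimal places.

Parallel (A and B): 1 − (1 − 0.890000)(1 − 0.780000) = 0.975800
Series ([0.975800] and C): 0.975800 × 0.730000 = 0.7123

0.7123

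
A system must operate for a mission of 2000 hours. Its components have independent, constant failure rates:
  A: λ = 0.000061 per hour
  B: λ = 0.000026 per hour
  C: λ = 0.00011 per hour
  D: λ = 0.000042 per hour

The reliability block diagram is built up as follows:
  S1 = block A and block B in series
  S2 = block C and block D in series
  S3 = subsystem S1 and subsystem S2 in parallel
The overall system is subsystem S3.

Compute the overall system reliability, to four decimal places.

R(A) = exp(−0.000061 × 2000) = 0.885148
R(B) = exp(−0.000026 × 2000) = 0.949329
R(C) = exp(−0.00011 × 2000) = 0.802519
R(D) = exp(−0.000042 × 2000) = 0.919431
Series (A and B): 0.885148 × 0.949329 = 0.840297
Series (C and D): 0.802519 × 0.919431 = 0.737861
Parallel ([0.840297] and [0.737861]): 1 − (1 − 0.840297)(1 − 0.737861) = 0.9581

0.9581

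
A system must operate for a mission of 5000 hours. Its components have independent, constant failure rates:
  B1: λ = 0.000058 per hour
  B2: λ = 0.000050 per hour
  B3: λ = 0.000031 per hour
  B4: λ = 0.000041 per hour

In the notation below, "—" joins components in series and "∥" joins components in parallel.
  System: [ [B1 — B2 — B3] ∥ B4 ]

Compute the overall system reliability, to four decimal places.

R(B1) = exp(−0.000058 × 5000) = 0.748264
R(B2) = exp(−0.000050 × 5000) = 0.778801
R(B3) = exp(−0.000031 × 5000) = 0.856415
R(B4) = exp(−0.000041 × 5000) = 0.814647
Series (B1, B2, and B3): 0.748264 × 0.778801 × 0.856415 = 0.499075
Parallel ([0.499075] and B4): 1 − (1 − 0.499075)(1 − 0.814647) = 0.9072

0.9072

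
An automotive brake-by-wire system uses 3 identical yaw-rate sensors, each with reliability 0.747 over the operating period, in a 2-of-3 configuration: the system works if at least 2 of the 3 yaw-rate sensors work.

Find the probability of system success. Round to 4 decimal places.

0.8404

R = Σ_{i=2}^{3} C(3,i) p^i (1−p)^{3−i} with p = 0.747
C(3,2)·0.747^2·0.253^1 = 0.423529
C(3,3)·0.747^3·0.253^0 = 0.416833
Sum = 0.8404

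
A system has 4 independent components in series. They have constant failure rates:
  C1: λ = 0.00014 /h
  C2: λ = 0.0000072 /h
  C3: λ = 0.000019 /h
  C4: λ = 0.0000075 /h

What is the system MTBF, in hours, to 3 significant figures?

Series of exponential components: λ_sys = Σ λ_i
λ_sys = 0.00014 + 0.0000072 + 0.000019 + 0.0000075 = 1.7370e-04 /h
MTBF = 1 / λ_sys = 5760 h

5760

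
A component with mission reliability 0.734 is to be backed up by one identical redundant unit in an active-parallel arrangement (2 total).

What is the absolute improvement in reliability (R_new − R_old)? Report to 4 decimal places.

R_before = 0.734
R_after = 1 − (1 − 0.734)^2 = 0.9292
ΔR = 0.9292 − 0.734 = 0.1952

0.1952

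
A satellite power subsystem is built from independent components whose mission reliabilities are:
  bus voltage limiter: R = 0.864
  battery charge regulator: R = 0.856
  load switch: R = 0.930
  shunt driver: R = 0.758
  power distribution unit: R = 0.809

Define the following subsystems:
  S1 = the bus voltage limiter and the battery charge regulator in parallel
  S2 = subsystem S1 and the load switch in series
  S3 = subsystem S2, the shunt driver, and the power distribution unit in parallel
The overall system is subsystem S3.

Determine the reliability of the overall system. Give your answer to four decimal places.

Parallel (bus voltage limiter and battery charge regulator): 1 − (1 − 0.864000)(1 − 0.856000) = 0.980416
Series ([0.980416] and load switch): 0.980416 × 0.930000 = 0.911787
Parallel ([0.911787], shunt driver, and power distribution unit): 1 − (1 − 0.911787)(1 − 0.758000)(1 − 0.809000) = 0.9959

0.9959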